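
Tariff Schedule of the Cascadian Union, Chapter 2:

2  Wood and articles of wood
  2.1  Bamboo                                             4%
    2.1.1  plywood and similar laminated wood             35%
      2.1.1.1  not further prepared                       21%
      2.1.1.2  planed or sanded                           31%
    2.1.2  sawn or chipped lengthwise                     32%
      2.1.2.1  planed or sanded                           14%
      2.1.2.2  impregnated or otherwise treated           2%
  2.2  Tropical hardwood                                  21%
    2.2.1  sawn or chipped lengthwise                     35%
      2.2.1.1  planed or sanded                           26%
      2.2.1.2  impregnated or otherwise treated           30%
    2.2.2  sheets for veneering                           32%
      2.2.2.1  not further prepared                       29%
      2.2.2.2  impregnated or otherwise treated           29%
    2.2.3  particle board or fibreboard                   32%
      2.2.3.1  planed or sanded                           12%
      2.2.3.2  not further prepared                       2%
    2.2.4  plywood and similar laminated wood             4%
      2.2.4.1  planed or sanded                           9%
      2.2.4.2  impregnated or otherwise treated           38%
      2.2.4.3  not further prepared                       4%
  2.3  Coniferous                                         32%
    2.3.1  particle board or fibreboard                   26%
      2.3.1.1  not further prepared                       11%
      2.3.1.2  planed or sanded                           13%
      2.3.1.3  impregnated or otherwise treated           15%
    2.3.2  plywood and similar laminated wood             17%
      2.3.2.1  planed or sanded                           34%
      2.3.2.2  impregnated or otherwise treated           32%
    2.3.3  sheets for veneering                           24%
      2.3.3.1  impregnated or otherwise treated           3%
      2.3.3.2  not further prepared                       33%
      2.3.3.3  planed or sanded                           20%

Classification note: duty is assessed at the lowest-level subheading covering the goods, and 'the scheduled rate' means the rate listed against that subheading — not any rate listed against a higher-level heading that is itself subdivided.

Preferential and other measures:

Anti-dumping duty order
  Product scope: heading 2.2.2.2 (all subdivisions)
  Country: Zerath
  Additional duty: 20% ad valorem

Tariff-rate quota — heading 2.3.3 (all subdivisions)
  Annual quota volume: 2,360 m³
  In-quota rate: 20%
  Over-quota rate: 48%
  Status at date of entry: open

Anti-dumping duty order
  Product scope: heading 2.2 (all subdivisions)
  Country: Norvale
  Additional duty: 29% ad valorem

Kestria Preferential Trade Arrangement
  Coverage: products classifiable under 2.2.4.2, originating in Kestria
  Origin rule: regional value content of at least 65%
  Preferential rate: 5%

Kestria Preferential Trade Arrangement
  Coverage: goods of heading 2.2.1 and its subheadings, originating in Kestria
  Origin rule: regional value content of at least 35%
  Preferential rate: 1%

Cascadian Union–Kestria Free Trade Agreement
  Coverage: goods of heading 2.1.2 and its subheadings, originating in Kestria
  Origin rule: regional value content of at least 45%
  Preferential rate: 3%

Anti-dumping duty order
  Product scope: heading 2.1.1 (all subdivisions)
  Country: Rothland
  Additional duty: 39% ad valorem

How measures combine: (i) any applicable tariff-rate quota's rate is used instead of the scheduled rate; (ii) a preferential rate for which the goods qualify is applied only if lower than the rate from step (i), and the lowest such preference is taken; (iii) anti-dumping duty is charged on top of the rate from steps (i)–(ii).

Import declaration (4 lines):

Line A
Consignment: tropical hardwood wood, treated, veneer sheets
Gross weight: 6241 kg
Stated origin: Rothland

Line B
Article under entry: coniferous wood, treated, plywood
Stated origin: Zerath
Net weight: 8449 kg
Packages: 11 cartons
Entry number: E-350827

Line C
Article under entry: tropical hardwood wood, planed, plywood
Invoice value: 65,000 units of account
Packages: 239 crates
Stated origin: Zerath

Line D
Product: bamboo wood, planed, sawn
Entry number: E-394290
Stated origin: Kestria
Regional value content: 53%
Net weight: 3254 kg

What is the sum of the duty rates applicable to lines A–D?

73%

Line A: tropical hardwood → 2.2; veneer sheets → 2.2.2; treated → 2.2.2.2. Scheduled 29%. No special measure applies. → 29%.
Line B: coniferous → 2.3; plywood → 2.3.2; treated → 2.3.2.2. Scheduled 32%. No special measure applies. → 32%.
Line C: tropical hardwood → 2.2; plywood → 2.2.4; planed → 2.2.4.1. Scheduled 9%. No special measure applies. → 9%.
Line D: bamboo → 2.1; sawn → 2.1.2; planed → 2.1.2.1. Scheduled 14%. Kestria agreement on 2.2.4.2: 2.1.2.1 not covered; Kestria agreement on 2.2.1: 2.1.2.1 not covered; Kestria agreement on 2.1.2: RVC ≥ 45% → 3% available; preferential 3%. → 3%.
Sum: 29% + 32% + 9% + 3% = 73%.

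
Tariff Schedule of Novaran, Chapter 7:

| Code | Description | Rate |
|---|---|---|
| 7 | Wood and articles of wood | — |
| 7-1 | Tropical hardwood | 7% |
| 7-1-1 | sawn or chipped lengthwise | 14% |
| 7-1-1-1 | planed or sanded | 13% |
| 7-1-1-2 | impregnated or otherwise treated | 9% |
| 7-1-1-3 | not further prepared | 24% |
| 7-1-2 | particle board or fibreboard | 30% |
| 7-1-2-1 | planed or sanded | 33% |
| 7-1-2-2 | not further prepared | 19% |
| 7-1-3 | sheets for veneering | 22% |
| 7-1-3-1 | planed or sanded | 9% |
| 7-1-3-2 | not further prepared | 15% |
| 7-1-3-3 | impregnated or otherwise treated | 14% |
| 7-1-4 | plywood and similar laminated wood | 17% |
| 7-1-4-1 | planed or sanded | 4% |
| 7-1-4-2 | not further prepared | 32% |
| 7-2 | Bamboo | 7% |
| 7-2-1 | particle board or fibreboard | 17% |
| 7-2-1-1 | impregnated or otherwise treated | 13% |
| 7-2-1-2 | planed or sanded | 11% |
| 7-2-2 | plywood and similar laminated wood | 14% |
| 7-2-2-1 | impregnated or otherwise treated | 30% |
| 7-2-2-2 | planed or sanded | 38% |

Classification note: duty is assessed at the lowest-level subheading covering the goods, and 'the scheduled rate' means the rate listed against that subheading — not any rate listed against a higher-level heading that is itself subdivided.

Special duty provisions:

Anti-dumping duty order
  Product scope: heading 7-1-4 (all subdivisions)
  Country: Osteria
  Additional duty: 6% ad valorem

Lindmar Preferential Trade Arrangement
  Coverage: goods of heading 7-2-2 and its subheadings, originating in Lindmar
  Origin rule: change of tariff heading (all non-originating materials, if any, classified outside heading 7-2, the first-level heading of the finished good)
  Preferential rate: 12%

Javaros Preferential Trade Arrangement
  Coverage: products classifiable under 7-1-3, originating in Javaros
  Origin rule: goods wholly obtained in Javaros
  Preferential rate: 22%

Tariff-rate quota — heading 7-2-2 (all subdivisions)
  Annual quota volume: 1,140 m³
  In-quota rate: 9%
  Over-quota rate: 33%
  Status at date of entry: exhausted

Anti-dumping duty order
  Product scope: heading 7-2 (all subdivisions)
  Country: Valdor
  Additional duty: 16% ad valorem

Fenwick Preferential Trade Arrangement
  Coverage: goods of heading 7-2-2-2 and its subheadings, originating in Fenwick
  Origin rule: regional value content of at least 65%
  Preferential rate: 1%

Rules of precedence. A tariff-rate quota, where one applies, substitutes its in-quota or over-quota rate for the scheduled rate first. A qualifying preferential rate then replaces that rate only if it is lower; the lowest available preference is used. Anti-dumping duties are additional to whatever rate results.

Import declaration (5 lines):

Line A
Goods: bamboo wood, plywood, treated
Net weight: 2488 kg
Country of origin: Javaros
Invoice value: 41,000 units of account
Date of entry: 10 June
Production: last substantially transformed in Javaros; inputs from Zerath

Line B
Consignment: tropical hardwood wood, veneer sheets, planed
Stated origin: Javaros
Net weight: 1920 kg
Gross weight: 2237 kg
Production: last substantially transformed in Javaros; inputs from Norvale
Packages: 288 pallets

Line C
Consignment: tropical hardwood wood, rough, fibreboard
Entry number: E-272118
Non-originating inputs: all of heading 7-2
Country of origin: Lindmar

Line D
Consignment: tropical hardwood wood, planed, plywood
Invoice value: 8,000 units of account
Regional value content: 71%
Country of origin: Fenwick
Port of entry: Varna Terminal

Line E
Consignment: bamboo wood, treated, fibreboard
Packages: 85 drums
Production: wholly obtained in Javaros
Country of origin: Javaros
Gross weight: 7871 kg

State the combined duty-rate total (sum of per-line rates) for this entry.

78%

Line A: bamboo → 7-2; plywood → 7-2-2; treated → 7-2-2-1. Scheduled 30%. quota on 7-2-2 exhausted → over-quota 33%; Javaros agreement on 7-1-3: 7-2-2-1 not covered. → 33%.
Line B: tropical hardwood → 7-1; veneer sheets → 7-1-3; planed → 7-1-3-1. Scheduled 9%. Javaros agreement on 7-1-3: not wholly obtained. → 9%.
Line C: tropical hardwood → 7-1; fibreboard → 7-1-2; rough → 7-1-2-2. Scheduled 19%. Lindmar agreement on 7-2-2: 7-1-2-2 not covered. → 19%.
Line D: tropical hardwood → 7-1; plywood → 7-1-4; planed → 7-1-4-1. Scheduled 4%. Fenwick agreement on 7-2-2-2: 7-1-4-1 not covered. → 4%.
Line E: bamboo → 7-2; fibreboard → 7-2-1; treated → 7-2-1-1. Scheduled 13%. Javaros agreement on 7-1-3: 7-2-1-1 not covered. → 13%.
Sum: 33% + 9% + 19% + 4% + 13% = 78%.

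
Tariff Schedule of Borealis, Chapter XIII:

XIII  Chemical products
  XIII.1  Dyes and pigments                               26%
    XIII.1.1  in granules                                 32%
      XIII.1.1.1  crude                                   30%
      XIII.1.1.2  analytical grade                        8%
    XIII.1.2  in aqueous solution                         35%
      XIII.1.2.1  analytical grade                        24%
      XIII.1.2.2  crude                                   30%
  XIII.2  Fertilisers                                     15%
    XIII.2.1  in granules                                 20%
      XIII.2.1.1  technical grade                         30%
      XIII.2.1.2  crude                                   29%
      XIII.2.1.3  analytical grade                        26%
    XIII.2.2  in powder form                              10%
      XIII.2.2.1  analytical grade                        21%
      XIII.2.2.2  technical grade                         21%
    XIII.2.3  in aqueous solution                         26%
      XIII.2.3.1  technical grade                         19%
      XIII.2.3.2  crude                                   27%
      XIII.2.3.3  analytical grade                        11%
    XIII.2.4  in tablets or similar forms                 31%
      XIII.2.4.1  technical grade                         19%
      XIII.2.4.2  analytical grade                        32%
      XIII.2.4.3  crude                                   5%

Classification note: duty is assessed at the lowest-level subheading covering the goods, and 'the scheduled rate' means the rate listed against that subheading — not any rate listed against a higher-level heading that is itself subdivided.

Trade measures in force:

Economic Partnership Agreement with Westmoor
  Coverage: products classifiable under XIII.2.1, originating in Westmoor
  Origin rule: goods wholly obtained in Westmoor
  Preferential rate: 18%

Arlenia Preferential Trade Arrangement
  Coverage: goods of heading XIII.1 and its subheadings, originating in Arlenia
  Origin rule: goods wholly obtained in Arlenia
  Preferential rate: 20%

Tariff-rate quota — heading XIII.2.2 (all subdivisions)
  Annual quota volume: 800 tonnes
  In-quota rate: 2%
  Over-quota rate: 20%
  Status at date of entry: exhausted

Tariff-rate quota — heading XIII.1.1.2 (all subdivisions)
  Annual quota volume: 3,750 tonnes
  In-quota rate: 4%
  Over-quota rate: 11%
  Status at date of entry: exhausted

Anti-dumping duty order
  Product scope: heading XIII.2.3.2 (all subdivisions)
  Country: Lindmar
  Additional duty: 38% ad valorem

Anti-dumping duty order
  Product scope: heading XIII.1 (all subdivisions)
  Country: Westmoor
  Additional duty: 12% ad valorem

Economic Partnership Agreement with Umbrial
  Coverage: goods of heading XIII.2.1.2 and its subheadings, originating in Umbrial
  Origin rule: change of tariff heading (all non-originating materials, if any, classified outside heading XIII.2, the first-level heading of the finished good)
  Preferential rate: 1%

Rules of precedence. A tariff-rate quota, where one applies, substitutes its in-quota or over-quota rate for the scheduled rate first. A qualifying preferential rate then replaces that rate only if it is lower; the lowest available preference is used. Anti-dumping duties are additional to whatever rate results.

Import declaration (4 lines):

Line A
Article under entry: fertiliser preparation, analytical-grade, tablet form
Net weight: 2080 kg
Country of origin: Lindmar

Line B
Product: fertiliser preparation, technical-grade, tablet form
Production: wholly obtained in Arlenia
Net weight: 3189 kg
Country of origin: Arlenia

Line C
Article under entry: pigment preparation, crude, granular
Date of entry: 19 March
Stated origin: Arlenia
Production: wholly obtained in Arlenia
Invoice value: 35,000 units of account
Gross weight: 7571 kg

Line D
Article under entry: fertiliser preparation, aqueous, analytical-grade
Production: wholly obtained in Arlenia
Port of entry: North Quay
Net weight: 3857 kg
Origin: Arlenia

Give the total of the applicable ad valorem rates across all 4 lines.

82%

Line A: fertiliser → XIII.2; tablet form → XIII.2.4; analytical-grade → XIII.2.4.2. Scheduled 32%. No special measure applies. → 32%.
Line B: fertiliser → XIII.2; tablet form → XIII.2.4; technical-grade → XIII.2.4.1. Scheduled 19%. Arlenia agreement on XIII.1: XIII.2.4.1 not covered. → 19%.
Line C: pigment → XIII.1; granular → XIII.1.1; crude → XIII.1.1.1. Scheduled 30%. Arlenia agreement on XIII.1: wholly obtained → 20% available; preferential 20%. → 20%.
Line D: fertiliser → XIII.2; aqueous → XIII.2.3; analytical-grade → XIII.2.3.3. Scheduled 11%. Arlenia agreement on XIII.1: XIII.2.3.3 not covered. → 11%.
Sum: 32% + 19% + 20% + 11% = 82%.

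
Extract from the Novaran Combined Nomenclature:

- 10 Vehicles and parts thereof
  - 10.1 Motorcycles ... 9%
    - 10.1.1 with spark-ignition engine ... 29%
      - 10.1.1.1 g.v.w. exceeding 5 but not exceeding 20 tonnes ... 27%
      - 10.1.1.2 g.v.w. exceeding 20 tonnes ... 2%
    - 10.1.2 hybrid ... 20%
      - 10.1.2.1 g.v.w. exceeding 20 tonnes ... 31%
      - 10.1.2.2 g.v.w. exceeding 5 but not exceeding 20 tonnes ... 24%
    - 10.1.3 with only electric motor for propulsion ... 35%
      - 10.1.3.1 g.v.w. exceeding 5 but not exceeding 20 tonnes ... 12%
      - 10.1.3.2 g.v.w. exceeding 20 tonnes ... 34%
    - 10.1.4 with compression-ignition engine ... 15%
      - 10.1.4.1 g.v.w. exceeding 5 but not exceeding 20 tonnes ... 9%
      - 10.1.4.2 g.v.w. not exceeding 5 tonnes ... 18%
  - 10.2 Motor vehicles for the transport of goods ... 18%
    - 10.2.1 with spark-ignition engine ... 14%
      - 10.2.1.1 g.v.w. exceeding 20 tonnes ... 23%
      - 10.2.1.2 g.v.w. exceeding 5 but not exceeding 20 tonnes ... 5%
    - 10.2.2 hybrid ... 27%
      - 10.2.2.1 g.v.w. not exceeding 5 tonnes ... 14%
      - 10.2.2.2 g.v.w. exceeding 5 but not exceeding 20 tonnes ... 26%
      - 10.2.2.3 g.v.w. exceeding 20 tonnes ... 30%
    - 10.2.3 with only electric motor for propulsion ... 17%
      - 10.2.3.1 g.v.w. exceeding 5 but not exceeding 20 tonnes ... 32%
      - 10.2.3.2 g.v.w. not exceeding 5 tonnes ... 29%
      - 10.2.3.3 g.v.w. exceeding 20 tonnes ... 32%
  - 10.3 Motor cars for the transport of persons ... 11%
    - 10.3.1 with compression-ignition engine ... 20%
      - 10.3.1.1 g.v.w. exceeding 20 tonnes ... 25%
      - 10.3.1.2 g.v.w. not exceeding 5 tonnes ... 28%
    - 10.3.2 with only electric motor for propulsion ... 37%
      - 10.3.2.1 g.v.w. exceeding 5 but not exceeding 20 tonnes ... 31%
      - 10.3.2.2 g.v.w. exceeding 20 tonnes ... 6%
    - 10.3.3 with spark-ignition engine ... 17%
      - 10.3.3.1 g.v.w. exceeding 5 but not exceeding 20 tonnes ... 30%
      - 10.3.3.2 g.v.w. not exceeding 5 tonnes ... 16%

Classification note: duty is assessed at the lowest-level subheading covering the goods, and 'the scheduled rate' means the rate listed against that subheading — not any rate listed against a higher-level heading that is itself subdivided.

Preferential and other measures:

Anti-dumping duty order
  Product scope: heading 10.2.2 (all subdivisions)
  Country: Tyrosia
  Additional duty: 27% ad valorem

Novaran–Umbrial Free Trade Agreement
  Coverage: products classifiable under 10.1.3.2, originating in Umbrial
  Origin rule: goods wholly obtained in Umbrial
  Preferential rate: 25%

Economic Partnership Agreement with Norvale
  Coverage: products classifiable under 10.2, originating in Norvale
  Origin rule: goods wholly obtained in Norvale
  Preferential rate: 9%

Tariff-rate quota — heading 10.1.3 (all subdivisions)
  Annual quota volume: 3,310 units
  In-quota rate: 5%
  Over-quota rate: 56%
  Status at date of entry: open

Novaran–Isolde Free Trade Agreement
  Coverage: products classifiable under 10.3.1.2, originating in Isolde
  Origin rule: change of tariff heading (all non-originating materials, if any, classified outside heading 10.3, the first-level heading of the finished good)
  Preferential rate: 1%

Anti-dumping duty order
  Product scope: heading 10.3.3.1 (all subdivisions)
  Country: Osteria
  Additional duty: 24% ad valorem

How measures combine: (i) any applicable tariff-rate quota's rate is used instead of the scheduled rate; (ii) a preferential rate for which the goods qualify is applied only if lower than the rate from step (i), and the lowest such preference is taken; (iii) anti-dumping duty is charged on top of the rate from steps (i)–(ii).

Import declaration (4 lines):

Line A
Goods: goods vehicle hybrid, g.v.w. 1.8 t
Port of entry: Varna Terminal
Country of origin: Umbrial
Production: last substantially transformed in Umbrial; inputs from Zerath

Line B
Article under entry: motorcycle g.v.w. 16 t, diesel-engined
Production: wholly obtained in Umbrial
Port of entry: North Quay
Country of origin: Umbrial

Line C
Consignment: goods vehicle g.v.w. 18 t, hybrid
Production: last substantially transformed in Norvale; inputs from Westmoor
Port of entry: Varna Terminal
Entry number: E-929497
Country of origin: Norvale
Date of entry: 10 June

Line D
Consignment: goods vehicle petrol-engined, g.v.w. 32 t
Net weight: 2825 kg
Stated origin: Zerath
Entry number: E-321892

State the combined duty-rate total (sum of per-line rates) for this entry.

Line A: goods vehicle → 10.2; hybrid → 10.2.2; g.v.w. 1.8 t → 10.2.2.1. Scheduled 14%. Umbrial agreement on 10.1.3.2: 10.2.2.1 not covered. → 14%.
Line B: motorcycle → 10.1; diesel-engined → 10.1.4; g.v.w. 16 t → 10.1.4.1. Scheduled 9%. Umbrial agreement on 10.1.3.2: 10.1.4.1 not covered. → 9%.
Line C: goods vehicle → 10.2; hybrid → 10.2.2; g.v.w. 18 t → 10.2.2.2. Scheduled 26%. Norvale agreement on 10.2: not wholly obtained. → 26%.
Line D: goods vehicle → 10.2; petrol-engined → 10.2.1; g.v.w. 32 t → 10.2.1.1. Scheduled 23%. No special measure applies. → 23%.
Sum: 14% + 9% + 26% + 23% = 72%.

72%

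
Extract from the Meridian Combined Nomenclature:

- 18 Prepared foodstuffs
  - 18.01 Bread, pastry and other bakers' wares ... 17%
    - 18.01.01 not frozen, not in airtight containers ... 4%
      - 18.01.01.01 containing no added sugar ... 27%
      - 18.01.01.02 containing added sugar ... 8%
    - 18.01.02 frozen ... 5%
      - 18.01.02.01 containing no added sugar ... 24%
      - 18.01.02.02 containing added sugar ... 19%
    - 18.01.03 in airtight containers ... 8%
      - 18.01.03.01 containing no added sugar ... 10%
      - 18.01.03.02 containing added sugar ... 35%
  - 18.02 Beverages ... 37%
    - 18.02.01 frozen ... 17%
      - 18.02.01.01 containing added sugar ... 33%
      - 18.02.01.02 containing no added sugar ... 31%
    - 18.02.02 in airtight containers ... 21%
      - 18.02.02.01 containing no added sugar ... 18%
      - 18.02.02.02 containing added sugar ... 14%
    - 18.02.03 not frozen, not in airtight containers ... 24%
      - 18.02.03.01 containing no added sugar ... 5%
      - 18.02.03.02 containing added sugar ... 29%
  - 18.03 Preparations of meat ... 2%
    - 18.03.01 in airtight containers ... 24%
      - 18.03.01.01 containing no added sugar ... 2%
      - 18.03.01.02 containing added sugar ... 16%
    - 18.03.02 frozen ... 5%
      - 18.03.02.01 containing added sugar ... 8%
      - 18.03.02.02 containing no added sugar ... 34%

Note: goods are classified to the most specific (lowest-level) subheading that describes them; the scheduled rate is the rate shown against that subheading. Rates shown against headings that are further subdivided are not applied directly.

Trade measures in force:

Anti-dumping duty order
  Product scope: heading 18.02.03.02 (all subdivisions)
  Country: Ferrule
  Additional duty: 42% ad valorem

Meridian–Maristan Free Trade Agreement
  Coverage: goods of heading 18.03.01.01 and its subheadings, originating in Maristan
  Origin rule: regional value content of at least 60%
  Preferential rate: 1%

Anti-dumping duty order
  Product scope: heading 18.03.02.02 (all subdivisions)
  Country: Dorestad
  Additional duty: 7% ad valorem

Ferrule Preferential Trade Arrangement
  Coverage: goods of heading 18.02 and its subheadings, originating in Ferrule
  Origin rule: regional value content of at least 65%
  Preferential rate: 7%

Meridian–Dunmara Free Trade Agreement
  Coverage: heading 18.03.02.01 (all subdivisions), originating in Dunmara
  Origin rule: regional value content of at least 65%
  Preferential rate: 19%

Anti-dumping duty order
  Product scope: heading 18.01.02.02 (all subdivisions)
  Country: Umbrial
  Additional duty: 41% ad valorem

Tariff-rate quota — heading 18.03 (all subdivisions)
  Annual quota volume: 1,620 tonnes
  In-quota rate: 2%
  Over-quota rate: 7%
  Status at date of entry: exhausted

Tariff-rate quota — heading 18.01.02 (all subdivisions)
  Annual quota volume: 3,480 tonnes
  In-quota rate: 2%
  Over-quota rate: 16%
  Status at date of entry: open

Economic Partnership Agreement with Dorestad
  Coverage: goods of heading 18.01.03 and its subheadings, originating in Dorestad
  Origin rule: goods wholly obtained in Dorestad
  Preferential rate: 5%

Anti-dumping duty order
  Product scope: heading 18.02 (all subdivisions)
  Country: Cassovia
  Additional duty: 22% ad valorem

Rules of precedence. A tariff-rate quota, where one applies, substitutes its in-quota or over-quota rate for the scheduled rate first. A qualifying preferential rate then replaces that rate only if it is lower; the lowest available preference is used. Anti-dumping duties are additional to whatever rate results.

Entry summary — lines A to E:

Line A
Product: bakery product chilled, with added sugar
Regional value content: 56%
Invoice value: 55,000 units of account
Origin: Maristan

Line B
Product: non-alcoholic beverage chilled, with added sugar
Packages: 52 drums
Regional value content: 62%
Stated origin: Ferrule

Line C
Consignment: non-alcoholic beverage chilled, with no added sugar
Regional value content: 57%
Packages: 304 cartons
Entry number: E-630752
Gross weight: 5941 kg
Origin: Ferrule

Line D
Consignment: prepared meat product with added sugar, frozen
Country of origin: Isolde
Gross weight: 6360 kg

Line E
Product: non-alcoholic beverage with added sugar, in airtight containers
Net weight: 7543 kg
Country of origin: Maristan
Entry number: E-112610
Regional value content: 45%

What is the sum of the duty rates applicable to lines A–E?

Line A: bakery product → 18.01; chilled → 18.01.01; with added sugar → 18.01.01.02. Scheduled 8%. Maristan agreement on 18.03.01.01: 18.01.01.02 not covered. → 8%.
Line B: non-alcoholic beverage → 18.02; chilled → 18.02.03; with added sugar → 18.02.03.02. Scheduled 29%. Ferrule agreement on 18.02: RVC < 65%; anti-dumping (Ferrule, 18.02.03.02): +42%; total 29% + 42% = 71%. → 71%.
Line C: non-alcoholic beverage → 18.02; chilled → 18.02.03; with no added sugar → 18.02.03.01. Scheduled 5%. Ferrule agreement on 18.02: RVC < 65%. → 5%.
Line D: prepared meat product → 18.03; frozen → 18.03.02; with added sugar → 18.03.02.01. Scheduled 8%. quota on 18.03 exhausted → over-quota 7%. → 7%.
Line E: non-alcoholic beverage → 18.02; in airtight containers → 18.02.02; with added sugar → 18.02.02.02. Scheduled 14%. Maristan agreement on 18.03.01.01: 18.02.02.02 not covered. → 14%.
Sum: 8% + 71% + 5% + 7% + 14% = 105%.

105%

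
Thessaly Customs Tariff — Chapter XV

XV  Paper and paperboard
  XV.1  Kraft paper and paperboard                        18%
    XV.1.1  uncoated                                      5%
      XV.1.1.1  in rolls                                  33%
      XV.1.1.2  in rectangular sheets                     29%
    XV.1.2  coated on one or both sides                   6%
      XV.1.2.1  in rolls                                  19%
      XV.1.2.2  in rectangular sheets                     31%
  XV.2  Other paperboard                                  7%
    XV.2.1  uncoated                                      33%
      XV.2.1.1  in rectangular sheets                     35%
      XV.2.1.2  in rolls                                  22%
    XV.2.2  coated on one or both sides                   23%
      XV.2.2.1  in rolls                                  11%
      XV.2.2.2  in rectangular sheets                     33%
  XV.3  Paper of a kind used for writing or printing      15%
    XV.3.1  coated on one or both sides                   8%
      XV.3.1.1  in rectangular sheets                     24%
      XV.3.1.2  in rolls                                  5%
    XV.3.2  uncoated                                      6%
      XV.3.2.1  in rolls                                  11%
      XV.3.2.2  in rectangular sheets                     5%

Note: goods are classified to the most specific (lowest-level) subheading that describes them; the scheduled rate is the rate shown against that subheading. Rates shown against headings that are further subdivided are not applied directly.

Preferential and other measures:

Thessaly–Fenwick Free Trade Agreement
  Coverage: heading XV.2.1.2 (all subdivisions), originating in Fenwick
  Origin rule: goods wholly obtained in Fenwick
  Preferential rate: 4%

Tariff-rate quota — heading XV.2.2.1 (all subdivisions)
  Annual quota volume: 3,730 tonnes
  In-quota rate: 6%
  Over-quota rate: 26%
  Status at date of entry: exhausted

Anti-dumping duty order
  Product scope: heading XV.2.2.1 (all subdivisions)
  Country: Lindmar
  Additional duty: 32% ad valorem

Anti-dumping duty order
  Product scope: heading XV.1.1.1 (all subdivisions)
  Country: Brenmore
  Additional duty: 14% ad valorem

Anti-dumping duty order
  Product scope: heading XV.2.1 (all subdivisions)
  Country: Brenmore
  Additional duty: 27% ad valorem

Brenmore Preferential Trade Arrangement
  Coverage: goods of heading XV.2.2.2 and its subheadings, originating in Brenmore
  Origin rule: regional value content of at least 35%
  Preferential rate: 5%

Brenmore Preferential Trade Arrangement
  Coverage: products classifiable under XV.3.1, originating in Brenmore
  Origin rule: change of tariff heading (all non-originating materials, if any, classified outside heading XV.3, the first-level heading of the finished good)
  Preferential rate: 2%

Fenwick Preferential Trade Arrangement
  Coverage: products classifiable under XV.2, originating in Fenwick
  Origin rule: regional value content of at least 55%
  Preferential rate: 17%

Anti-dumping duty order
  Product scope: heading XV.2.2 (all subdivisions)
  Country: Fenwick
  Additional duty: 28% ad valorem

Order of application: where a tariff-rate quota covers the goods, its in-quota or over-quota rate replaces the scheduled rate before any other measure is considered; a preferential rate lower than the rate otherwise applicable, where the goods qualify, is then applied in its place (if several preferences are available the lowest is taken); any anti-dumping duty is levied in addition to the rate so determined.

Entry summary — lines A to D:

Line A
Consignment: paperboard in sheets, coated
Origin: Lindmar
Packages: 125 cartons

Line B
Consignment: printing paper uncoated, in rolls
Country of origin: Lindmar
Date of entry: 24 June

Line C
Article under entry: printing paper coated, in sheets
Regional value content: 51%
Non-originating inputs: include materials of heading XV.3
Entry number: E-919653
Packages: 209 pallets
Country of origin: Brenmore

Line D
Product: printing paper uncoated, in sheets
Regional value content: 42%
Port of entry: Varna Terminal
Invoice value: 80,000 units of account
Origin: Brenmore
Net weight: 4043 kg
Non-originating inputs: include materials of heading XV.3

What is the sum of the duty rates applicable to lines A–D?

73%

Line A: paperboard → XV.2; coated → XV.2.2; in sheets → XV.2.2.2. Scheduled 33%. No special measure applies. → 33%.
Line B: printing paper → XV.3; uncoated → XV.3.2; in rolls → XV.3.2.1. Scheduled 11%. No special measure applies. → 11%.
Line C: printing paper → XV.3; coated → XV.3.1; in sheets → XV.3.1.1. Scheduled 24%. Brenmore agreement on XV.2.2.2: XV.3.1.1 not covered; Brenmore agreement on XV.3.1: CTH not met. → 24%.
Line D: printing paper → XV.3; uncoated → XV.3.2; in sheets → XV.3.2.2. Scheduled 5%. Brenmore agreement on XV.2.2.2: XV.3.2.2 not covered; Brenmore agreement on XV.3.1: XV.3.2.2 not covered. → 5%.
Sum: 33% + 11% + 24% + 5% = 73%.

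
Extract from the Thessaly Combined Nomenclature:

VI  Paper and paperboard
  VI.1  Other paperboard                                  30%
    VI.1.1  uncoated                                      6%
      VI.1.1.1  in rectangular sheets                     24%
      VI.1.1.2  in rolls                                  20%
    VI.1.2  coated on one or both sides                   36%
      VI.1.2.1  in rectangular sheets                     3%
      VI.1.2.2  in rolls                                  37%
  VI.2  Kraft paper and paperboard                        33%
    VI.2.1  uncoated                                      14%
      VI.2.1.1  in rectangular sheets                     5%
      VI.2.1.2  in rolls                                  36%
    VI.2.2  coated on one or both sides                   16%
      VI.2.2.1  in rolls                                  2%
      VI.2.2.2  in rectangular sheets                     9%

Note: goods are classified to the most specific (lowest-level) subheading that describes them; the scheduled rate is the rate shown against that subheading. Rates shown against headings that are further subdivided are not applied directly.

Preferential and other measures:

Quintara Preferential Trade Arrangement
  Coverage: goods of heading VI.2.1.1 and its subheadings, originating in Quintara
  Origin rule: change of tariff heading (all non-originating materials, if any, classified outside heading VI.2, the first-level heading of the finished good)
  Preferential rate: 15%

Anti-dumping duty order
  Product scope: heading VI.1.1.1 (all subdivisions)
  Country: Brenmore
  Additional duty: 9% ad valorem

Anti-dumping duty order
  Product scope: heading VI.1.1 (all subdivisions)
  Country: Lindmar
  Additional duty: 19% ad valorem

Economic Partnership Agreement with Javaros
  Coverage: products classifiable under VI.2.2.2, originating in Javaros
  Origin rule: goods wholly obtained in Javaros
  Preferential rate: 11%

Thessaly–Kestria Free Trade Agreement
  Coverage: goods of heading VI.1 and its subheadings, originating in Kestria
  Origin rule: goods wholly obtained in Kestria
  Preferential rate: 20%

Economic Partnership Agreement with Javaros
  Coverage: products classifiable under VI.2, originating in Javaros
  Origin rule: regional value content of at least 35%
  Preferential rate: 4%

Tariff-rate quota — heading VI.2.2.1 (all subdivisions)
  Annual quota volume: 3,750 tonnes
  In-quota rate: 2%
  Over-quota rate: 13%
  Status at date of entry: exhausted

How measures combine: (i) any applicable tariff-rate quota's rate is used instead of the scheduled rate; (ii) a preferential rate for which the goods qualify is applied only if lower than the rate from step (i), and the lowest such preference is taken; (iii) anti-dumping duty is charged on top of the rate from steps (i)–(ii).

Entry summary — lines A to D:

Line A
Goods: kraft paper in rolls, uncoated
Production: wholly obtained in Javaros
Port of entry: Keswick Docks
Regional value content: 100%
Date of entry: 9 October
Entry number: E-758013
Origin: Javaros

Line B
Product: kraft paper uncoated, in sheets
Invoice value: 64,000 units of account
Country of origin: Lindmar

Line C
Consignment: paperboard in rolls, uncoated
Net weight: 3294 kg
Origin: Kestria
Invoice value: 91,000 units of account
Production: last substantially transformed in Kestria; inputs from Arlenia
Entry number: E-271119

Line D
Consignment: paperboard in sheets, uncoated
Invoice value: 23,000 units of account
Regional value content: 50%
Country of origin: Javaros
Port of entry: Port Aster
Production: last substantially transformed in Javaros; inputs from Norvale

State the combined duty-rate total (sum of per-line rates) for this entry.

Line A: kraft paper → VI.2; uncoated → VI.2.1; in rolls → VI.2.1.2. Scheduled 36%. Javaros agreement on VI.2.2.2: VI.2.1.2 not covered; Javaros agreement on VI.2: RVC ≥ 35% → 4% available; preferential 4%. → 4%.
Line B: kraft paper → VI.2; uncoated → VI.2.1; in sheets → VI.2.1.1. Scheduled 5%. No special measure applies. → 5%.
Line C: paperboard → VI.1; uncoated → VI.1.1; in rolls → VI.1.1.2. Scheduled 20%. Kestria agreement on VI.1: not wholly obtained. → 20%.
Line D: paperboard → VI.1; uncoated → VI.1.1; in sheets → VI.1.1.1. Scheduled 24%. Javaros agreement on VI.2.2.2: VI.1.1.1 not covered; Javaros agreement on VI.2: VI.1.1.1 not covered. → 24%.
Sum: 4% + 5% + 20% + 24% = 53%.

53%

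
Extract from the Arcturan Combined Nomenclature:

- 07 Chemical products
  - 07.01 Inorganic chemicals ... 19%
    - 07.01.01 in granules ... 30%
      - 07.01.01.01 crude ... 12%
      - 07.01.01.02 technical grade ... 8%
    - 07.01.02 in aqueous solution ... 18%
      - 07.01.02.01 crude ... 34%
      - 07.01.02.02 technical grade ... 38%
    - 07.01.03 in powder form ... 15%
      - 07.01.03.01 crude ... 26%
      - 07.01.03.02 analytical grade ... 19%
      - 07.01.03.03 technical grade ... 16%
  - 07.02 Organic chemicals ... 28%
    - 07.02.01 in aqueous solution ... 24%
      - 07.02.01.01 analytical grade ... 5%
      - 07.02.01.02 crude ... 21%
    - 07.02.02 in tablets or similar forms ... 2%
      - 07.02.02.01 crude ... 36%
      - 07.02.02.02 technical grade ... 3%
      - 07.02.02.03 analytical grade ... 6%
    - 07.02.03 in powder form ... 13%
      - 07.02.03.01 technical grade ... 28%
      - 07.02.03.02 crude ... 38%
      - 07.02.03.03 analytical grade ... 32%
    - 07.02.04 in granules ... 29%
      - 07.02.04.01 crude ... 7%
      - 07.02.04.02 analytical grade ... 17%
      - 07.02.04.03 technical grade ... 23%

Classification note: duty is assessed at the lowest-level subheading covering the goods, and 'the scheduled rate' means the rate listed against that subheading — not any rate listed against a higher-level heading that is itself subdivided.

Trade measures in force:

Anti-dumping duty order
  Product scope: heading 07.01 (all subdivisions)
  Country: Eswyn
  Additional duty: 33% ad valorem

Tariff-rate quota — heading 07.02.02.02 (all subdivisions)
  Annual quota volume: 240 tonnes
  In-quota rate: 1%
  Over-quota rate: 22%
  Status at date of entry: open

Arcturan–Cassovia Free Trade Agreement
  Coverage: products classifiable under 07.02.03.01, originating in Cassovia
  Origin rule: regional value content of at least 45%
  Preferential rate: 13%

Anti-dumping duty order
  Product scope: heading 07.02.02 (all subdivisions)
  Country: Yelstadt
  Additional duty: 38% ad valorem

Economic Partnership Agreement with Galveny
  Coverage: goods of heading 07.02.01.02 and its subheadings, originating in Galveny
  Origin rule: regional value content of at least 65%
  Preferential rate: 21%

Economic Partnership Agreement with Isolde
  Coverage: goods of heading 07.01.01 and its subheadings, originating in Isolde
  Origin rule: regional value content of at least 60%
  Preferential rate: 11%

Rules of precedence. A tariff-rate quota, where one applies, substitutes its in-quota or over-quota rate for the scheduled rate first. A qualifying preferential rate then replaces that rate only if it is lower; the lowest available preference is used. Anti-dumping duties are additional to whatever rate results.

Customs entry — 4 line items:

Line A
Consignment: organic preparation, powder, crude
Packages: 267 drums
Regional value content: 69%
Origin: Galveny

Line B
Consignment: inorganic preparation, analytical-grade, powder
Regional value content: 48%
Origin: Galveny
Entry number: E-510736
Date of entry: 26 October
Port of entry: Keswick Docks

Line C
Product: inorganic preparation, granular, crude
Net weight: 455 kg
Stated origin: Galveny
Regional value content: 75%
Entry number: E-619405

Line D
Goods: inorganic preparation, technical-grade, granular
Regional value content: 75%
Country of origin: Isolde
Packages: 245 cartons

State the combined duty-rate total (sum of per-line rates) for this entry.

77%

Line A: organic → 07.02; powder → 07.02.03; crude → 07.02.03.02. Scheduled 38%. Galveny agreement on 07.02.01.02: 07.02.03.02 not covered. → 38%.
Line B: inorganic → 07.01; powder → 07.01.03; analytical-grade → 07.01.03.02. Scheduled 19%. Galveny agreement on 07.02.01.02: 07.01.03.02 not covered. → 19%.
Line C: inorganic → 07.01; granular → 07.01.01; crude → 07.01.01.01. Scheduled 12%. Galveny agreement on 07.02.01.02: 07.01.01.01 not covered. → 12%.
Line D: inorganic → 07.01; granular → 07.01.01; technical-grade → 07.01.01.02. Scheduled 8%. Isolde agreement on 07.01.01: RVC ≥ 60% → 11% available; preference 11% not lower than 8% → no reduction. → 8%.
Sum: 38% + 19% + 12% + 8% = 77%.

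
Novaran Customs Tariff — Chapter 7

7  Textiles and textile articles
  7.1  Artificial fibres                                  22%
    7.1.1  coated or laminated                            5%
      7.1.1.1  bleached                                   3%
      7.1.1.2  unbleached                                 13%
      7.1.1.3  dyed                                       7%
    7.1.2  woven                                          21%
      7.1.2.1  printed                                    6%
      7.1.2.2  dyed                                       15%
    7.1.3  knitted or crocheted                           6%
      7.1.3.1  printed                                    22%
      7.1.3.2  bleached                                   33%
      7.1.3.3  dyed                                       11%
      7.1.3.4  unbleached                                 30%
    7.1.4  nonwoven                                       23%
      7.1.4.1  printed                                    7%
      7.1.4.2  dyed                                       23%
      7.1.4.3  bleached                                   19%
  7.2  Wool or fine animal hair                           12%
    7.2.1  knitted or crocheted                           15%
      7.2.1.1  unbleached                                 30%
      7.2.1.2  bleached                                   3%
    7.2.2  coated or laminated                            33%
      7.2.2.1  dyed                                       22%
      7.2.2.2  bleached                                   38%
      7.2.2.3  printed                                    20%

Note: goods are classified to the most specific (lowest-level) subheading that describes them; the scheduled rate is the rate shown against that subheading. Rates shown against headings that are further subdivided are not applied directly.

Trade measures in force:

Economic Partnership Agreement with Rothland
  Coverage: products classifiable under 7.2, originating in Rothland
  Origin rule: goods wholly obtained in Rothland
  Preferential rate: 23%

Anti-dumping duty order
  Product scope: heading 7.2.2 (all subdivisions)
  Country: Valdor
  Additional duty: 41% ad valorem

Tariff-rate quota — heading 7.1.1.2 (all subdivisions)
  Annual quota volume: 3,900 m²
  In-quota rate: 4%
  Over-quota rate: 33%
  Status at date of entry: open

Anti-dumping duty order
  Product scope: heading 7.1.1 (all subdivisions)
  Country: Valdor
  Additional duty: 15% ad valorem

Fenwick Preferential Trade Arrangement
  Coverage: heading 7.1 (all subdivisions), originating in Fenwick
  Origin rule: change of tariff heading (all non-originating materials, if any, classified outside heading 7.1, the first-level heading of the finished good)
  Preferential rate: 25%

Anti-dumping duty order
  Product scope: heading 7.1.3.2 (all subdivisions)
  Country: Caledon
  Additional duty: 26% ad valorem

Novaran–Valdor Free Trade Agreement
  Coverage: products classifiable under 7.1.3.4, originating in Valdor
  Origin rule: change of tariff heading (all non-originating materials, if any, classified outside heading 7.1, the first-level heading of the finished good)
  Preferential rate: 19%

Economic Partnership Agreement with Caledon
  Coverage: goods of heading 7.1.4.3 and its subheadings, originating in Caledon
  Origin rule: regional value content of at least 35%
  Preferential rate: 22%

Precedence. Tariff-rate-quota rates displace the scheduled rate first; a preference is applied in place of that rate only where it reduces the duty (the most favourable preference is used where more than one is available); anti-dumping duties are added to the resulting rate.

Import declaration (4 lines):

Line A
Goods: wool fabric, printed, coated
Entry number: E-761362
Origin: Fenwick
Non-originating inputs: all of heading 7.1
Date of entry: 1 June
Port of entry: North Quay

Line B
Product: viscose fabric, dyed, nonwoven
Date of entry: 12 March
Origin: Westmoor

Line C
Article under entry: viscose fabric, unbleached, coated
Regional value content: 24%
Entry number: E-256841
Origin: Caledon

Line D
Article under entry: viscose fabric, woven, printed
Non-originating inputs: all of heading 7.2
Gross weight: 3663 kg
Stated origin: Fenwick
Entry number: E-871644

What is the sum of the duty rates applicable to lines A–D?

53%

Line A: wool → 7.2; coated → 7.2.2; printed → 7.2.2.3. Scheduled 20%. Fenwick agreement on 7.1: 7.2.2.3 not covered. → 20%.
Line B: viscose → 7.1; nonwoven → 7.1.4; dyed → 7.1.4.2. Scheduled 23%. No special measure applies. → 23%.
Line C: viscose → 7.1; coated → 7.1.1; unbleached → 7.1.1.2. Scheduled 13%. quota on 7.1.1.2 open → in-quota 4%; Caledon agreement on 7.1.4.3: 7.1.1.2 not covered. → 4%.
Line D: viscose → 7.1; woven → 7.1.2; printed → 7.1.2.1. Scheduled 6%. Fenwick agreement on 7.1: CTH met → 25% available; preference 25% not lower than 6% → no reduction. → 6%.
Sum: 20% + 23% + 4% + 6% = 53%.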